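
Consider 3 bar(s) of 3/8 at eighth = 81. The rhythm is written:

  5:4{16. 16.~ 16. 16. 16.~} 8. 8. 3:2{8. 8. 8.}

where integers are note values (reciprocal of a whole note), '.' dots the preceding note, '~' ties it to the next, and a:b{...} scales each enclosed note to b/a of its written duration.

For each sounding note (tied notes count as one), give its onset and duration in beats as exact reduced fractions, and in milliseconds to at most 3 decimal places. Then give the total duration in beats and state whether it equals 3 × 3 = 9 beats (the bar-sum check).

1) 0.0ms=0b +444.444ms=3/5b
2) 444.444ms=3/5b +888.889ms=6/5b
3) 1333.333ms=9/5b +444.444ms=3/5b
4) 1777.778ms=12/5b +1555.556ms=21/10b
5) 3333.333ms=9/2b +1111.111ms=3/2b
6) 4444.444ms=6b +740.741ms=1b
7) 5185.185ms=7b +740.741ms=1b
8) 5925.926ms=8b +740.741ms=1b
Σ=9b of 9 (81bpm 3/8) — PASS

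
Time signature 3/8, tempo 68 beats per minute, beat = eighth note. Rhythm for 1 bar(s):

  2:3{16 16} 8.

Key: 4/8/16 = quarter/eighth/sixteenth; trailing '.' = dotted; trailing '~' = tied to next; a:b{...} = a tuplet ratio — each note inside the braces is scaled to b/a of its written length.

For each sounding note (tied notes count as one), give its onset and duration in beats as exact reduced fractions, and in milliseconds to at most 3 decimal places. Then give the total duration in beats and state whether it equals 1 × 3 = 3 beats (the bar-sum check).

1) 0.0ms=0b +661.765ms=3/4b
2) 661.765ms=3/4b +661.765ms=3/4b
3) 1323.529ms=3/2b +1323.529ms=3/2b
Σ=3b of 3 (68bpm 3/8) — PASS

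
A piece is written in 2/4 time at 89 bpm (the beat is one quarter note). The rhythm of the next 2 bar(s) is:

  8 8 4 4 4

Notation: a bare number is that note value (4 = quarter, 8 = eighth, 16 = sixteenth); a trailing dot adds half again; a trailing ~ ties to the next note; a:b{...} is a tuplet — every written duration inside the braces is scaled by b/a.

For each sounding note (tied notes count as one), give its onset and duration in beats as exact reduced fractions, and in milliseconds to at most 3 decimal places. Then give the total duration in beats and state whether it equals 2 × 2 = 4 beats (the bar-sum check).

1) 0.0ms=0b +337.079ms=1/2b
2) 337.079ms=1/2b +337.079ms=1/2b
3) 674.157ms=1b +674.157ms=1b
4) 1348.315ms=2b +674.157ms=1b
5) 2022.472ms=3b +674.157ms=1b
Σ=4b of 4 (89bpm 2/4) — PASS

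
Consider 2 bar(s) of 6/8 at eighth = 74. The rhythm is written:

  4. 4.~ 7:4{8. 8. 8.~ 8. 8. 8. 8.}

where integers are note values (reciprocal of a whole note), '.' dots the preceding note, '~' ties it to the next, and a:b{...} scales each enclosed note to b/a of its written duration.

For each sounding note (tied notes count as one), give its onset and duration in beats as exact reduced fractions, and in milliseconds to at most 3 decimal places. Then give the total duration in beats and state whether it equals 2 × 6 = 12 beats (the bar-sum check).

1) 0.0ms=0b +2432.432ms=3b
2) 2432.432ms=3b +3127.413ms=27/7b
3) 5559.846ms=48/7b +694.981ms=6/7b
4) 6254.826ms=54/7b +1389.961ms=12/7b
5) 7644.788ms=66/7b +694.981ms=6/7b
6) 8339.768ms=72/7b +694.981ms=6/7b
7) 9034.749ms=78/7b +694.981ms=6/7b
Σ=12b of 12 (74bpm 6/8) — PASS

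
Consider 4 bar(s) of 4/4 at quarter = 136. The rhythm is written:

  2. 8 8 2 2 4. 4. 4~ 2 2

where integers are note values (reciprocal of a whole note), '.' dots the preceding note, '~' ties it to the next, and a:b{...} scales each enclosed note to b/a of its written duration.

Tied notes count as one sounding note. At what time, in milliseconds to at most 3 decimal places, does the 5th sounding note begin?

1. 0.0ms @ 0 + 1323.529ms (3)
2. 1323.529ms @ 3 + 220.588ms (1/2)
3. 1544.118ms @ 7/2 + 220.588ms (1/2)
4. 1764.706ms @ 4 + 882.353ms (2)
5. 2647.059ms @ 6 + 882.353ms (2)
6. 3529.412ms @ 8 + 661.765ms (3/2)
7. 4191.176ms @ 19/2 + 661.765ms (3/2)
8. 4852.941ms @ 11 + 1323.529ms (3)
9. 6176.471ms @ 14 + 882.353ms (2)

note 5 onset = 6b = 2647.059ms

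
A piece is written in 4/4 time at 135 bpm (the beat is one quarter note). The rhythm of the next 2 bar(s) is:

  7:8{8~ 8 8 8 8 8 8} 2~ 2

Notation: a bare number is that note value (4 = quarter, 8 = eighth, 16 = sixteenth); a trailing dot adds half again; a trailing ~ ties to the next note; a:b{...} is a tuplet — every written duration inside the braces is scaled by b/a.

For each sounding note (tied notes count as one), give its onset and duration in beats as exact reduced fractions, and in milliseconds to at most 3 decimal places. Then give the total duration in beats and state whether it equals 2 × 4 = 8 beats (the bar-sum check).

1) 0.0ms=0b +507.937ms=8/7b
2) 507.937ms=8/7b +253.968ms=4/7b
3) 761.905ms=12/7b +253.968ms=4/7b
4) 1015.873ms=16/7b +253.968ms=4/7b
5) 1269.841ms=20/7b +253.968ms=4/7b
6) 1523.81ms=24/7b +253.968ms=4/7b
7) 1777.778ms=4b +1777.778ms=4b
Σ=8b of 8 (135bpm 4/4) — PASS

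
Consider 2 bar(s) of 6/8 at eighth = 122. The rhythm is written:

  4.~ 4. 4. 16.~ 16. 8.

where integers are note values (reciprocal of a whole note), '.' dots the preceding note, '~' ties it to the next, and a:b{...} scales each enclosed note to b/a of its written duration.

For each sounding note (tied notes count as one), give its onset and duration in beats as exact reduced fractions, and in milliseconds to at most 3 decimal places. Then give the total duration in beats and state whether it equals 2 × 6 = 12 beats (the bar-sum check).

1) 0.0ms=0b +2950.82ms=6b
2) 2950.82ms=6b +1475.41ms=3b
3) 4426.23ms=9b +737.705ms=3/2b
4) 5163.934ms=21/2b +737.705ms=3/2b
Σ=12b of 12 (122bpm 6/8) — PASS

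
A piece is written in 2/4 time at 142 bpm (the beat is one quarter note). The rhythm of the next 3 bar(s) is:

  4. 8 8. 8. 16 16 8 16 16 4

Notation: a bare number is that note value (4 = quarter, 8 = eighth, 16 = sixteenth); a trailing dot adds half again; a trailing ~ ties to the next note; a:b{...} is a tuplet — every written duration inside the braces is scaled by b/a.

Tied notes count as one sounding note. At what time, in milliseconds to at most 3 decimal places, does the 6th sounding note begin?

1. 0.0ms @ 0 + 633.803ms (3/2)
2. 633.803ms @ 3/2 + 211.268ms (1/2)
3. 845.07ms @ 2 + 316.901ms (3/4)
4. 1161.972ms @ 11/4 + 316.901ms (3/4)
5. 1478.873ms @ 7/2 + 105.634ms (1/4)
6. 1584.507ms @ 15/4 + 105.634ms (1/4)
7. 1690.141ms @ 4 + 211.268ms (1/2)
8. 1901.408ms @ 9/2 + 105.634ms (1/4)
9. 2007.042ms @ 19/4 + 105.634ms (1/4)
10. 2112.676ms @ 5 + 422.535ms (1)

note 6 onset = 15/4b = 1584.507ms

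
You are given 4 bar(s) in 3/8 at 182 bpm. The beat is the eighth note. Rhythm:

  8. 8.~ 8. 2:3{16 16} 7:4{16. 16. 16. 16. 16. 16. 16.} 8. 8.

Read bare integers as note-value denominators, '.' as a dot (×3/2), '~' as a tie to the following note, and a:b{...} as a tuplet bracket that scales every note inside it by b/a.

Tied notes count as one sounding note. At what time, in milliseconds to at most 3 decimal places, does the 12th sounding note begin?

note 12 onset = 9b = 2967.033ms

1. 0.0ms @ 0 + 494.505ms (3/2)
2. 494.505ms @ 3/2 + 989.011ms (3)
3. 1483.516ms @ 9/2 + 247.253ms (3/4)
4. 1730.769ms @ 21/4 + 247.253ms (3/4)
5. 1978.022ms @ 6 + 141.287ms (3/7)
6. 2119.309ms @ 45/7 + 141.287ms (3/7)
7. 2260.597ms @ 48/7 + 141.287ms (3/7)
8. 2401.884ms @ 51/7 + 141.287ms (3/7)
9. 2543.171ms @ 54/7 + 141.287ms (3/7)
10. 2684.458ms @ 57/7 + 141.287ms (3/7)
11. 2825.746ms @ 60/7 + 141.287ms (3/7)
12. 2967.033ms @ 9 + 494.505ms (3/2)
13. 3461.538ms @ 21/2 + 494.505ms (3/2)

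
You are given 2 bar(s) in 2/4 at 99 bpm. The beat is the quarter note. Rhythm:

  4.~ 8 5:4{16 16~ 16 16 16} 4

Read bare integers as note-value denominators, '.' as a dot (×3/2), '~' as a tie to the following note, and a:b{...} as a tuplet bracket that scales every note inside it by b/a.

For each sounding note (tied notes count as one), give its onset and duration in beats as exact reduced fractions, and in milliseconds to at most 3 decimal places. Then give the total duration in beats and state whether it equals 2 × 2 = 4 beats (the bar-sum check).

1) 0.0ms=0b +1212.121ms=2b
2) 1212.121ms=2b +121.212ms=1/5b
3) 1333.333ms=11/5b +242.424ms=2/5b
4) 1575.758ms=13/5b +121.212ms=1/5b
5) 1696.97ms=14/5b +121.212ms=1/5b
6) 1818.182ms=3b +606.061ms=1b
Σ=4b of 4 (99bpm 2/4) — PASS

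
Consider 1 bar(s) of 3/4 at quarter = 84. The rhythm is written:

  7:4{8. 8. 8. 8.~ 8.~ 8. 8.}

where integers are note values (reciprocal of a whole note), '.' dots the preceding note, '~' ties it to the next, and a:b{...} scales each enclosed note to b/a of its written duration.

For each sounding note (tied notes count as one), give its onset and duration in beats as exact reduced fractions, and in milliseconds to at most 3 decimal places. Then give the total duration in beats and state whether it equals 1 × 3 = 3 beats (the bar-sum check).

1) 0.0ms=0b +306.122ms=3/7b
2) 306.122ms=3/7b +306.122ms=3/7b
3) 612.245ms=6/7b +306.122ms=3/7b
4) 918.367ms=9/7b +918.367ms=9/7b
5) 1836.735ms=18/7b +306.122ms=3/7b
Σ=3b of 3 (84bpm 3/4) — PASS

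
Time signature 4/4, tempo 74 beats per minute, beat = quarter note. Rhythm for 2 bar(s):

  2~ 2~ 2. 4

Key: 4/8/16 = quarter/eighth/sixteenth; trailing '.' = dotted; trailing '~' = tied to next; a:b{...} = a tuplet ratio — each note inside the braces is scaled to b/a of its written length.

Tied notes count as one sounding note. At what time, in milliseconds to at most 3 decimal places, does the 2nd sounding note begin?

1. 0.0ms @ 0 + 5675.676ms (7)
2. 5675.676ms @ 7 + 810.811ms (1)

note 2 onset = 7b = 5675.676ms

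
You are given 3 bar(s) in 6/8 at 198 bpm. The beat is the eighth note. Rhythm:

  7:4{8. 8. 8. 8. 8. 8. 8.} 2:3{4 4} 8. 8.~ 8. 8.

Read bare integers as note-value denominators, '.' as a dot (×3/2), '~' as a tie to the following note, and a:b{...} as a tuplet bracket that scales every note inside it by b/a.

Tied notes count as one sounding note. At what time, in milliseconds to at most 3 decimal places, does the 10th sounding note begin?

1. 0.0ms @ 0 + 259.74ms (6/7)
2. 259.74ms @ 6/7 + 259.74ms (6/7)
3. 519.481ms @ 12/7 + 259.74ms (6/7)
4. 779.221ms @ 18/7 + 259.74ms (6/7)
5. 1038.961ms @ 24/7 + 259.74ms (6/7)
6. 1298.701ms @ 30/7 + 259.74ms (6/7)
7. 1558.442ms @ 36/7 + 259.74ms (6/7)
8. 1818.182ms @ 6 + 909.091ms (3)
9. 2727.273ms @ 9 + 909.091ms (3)
10. 3636.364ms @ 12 + 454.545ms (3/2)
11. 4090.909ms @ 27/2 + 909.091ms (3)
12. 5000.0ms @ 33/2 + 454.545ms (3/2)

note 10 onset = 12b = 3636.364ms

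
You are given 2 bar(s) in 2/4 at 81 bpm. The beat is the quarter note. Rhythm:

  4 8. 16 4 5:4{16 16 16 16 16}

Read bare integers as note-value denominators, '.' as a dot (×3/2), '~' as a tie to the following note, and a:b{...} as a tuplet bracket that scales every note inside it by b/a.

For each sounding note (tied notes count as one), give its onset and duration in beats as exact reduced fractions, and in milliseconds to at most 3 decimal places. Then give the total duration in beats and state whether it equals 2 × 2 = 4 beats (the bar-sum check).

1) 0.0ms=0b +740.741ms=1b
2) 740.741ms=1b +555.556ms=3/4b
3) 1296.296ms=7/4b +185.185ms=1/4b
4) 1481.481ms=2b +740.741ms=1b
5) 2222.222ms=3b +148.148ms=1/5b
6) 2370.37ms=16/5b +148.148ms=1/5b
7) 2518.519ms=17/5b +148.148ms=1/5b
8) 2666.667ms=18/5b +148.148ms=1/5b
9) 2814.815ms=19/5b +148.148ms=1/5b
Σ=4b of 4 (81bpm 2/4) — PASS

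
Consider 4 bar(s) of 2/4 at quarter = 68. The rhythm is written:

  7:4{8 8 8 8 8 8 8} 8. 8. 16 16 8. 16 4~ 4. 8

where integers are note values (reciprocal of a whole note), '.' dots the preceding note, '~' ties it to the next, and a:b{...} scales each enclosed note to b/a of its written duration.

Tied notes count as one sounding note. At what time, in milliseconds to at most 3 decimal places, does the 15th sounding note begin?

1. 0.0ms @ 0 + 252.101ms (2/7)
2. 252.101ms @ 2/7 + 252.101ms (2/7)
3. 504.202ms @ 4/7 + 252.101ms (2/7)
4. 756.303ms @ 6/7 + 252.101ms (2/7)
5. 1008.403ms @ 8/7 + 252.101ms (2/7)
6. 1260.504ms @ 10/7 + 252.101ms (2/7)
7. 1512.605ms @ 12/7 + 252.101ms (2/7)
8. 1764.706ms @ 2 + 661.765ms (3/4)
9. 2426.471ms @ 11/4 + 661.765ms (3/4)
10. 3088.235ms @ 7/2 + 220.588ms (1/4)
11. 3308.824ms @ 15/4 + 220.588ms (1/4)
12. 3529.412ms @ 4 + 661.765ms (3/4)
13. 4191.176ms @ 19/4 + 220.588ms (1/4)
14. 4411.765ms @ 5 + 2205.882ms (5/2)
15. 6617.647ms @ 15/2 + 441.176ms (1/2)

note 15 onset = 15/2b = 6617.647ms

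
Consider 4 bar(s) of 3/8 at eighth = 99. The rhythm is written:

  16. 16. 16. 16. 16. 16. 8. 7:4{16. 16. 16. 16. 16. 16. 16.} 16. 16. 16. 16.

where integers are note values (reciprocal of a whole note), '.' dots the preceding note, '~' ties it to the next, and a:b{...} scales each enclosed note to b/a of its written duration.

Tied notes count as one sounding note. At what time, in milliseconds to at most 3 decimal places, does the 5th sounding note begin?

note 5 onset = 3b = 1818.182ms

1. 0.0ms @ 0 + 454.545ms (3/4)
2. 454.545ms @ 3/4 + 454.545ms (3/4)
3. 909.091ms @ 3/2 + 454.545ms (3/4)
4. 1363.636ms @ 9/4 + 454.545ms (3/4)
5. 1818.182ms @ 3 + 454.545ms (3/4)
6. 2272.727ms @ 15/4 + 454.545ms (3/4)
7. 2727.273ms @ 9/2 + 909.091ms (3/2)
8. 3636.364ms @ 6 + 259.74ms (3/7)
9. 3896.104ms @ 45/7 + 259.74ms (3/7)
10. 4155.844ms @ 48/7 + 259.74ms (3/7)
11. 4415.584ms @ 51/7 + 259.74ms (3/7)
12. 4675.325ms @ 54/7 + 259.74ms (3/7)
13. 4935.065ms @ 57/7 + 259.74ms (3/7)
14. 5194.805ms @ 60/7 + 259.74ms (3/7)
15. 5454.545ms @ 9 + 454.545ms (3/4)
16. 5909.091ms @ 39/4 + 454.545ms (3/4)
17. 6363.636ms @ 21/2 + 454.545ms (3/4)
18. 6818.182ms @ 45/4 + 454.545ms (3/4)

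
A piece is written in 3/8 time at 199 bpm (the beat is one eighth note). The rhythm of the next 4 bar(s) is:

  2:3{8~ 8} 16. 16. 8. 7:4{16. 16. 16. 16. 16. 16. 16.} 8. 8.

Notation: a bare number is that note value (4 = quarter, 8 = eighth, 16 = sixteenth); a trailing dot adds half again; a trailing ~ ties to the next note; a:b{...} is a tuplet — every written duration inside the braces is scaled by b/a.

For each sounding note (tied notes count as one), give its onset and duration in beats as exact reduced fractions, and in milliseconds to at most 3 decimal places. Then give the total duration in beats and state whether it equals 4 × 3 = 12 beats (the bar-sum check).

1) 0.0ms=0b +904.523ms=3b
2) 904.523ms=3b +226.131ms=3/4b
3) 1130.653ms=15/4b +226.131ms=3/4b
4) 1356.784ms=9/2b +452.261ms=3/2b
5) 1809.045ms=6b +129.218ms=3/7b
6) 1938.263ms=45/7b +129.218ms=3/7b
7) 2067.48ms=48/7b +129.218ms=3/7b
8) 2196.698ms=51/7b +129.218ms=3/7b
9) 2325.915ms=54/7b +129.218ms=3/7b
10) 2455.133ms=57/7b +129.218ms=3/7b
11) 2584.35ms=60/7b +129.218ms=3/7b
12) 2713.568ms=9b +452.261ms=3/2b
13) 3165.829ms=21/2b +452.261ms=3/2b
Σ=12b of 12 (199bpm 3/8) — PASS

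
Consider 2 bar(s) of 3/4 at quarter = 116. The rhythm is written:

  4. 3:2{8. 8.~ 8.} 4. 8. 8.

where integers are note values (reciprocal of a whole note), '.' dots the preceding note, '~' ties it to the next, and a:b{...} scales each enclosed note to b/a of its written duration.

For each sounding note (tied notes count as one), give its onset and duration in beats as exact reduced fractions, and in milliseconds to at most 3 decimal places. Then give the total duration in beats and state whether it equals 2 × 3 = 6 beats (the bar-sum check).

1) 0.0ms=0b +775.862ms=3/2b
2) 775.862ms=3/2b +258.621ms=1/2b
3) 1034.483ms=2b +517.241ms=1b
4) 1551.724ms=3b +775.862ms=3/2b
5) 2327.586ms=9/2b +387.931ms=3/4b
6) 2715.517ms=21/4b +387.931ms=3/4b
Σ=6b of 6 (116bpm 3/4) — PASS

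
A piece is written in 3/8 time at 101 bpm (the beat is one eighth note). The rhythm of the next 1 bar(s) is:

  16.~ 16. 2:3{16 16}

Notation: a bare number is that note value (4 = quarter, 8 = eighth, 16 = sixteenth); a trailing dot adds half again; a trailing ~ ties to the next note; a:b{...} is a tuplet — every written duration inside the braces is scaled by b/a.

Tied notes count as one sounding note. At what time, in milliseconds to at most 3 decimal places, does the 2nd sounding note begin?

note 2 onset = 3/2b = 891.089ms

1. 0.0ms @ 0 + 891.089ms (3/2)
2. 891.089ms @ 3/2 + 445.545ms (3/4)
3. 1336.634ms @ 9/4 + 445.545ms (3/4)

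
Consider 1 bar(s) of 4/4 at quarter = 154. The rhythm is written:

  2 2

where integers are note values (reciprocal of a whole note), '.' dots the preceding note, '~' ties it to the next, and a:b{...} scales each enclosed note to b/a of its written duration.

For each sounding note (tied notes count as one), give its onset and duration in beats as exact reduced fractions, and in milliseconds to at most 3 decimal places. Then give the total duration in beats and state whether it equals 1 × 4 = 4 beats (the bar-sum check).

1) 0.0ms=0b +779.221ms=2b
2) 779.221ms=2b +779.221ms=2b
Σ=4b of 4 (154bpm 4/4) — PASS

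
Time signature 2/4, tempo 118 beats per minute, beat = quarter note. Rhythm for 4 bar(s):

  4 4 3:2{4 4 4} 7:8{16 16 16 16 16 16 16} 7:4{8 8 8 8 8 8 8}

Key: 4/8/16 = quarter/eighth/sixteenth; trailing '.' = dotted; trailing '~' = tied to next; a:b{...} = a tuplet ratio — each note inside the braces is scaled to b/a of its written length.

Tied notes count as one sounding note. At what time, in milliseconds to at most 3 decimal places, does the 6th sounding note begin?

1. 0.0ms @ 0 + 508.475ms (1)
2. 508.475ms @ 1 + 508.475ms (1)
3. 1016.949ms @ 2 + 338.983ms (2/3)
4. 1355.932ms @ 8/3 + 338.983ms (2/3)
5. 1694.915ms @ 10/3 + 338.983ms (2/3)
6. 2033.898ms @ 4 + 145.278ms (2/7)
7. 2179.177ms @ 30/7 + 145.278ms (2/7)
8. 2324.455ms @ 32/7 + 145.278ms (2/7)
9. 2469.734ms @ 34/7 + 145.278ms (2/7)
10. 2615.012ms @ 36/7 + 145.278ms (2/7)
11. 2760.291ms @ 38/7 + 145.278ms (2/7)
12. 2905.569ms @ 40/7 + 145.278ms (2/7)
13. 3050.847ms @ 6 + 145.278ms (2/7)
14. 3196.126ms @ 44/7 + 145.278ms (2/7)
15. 3341.404ms @ 46/7 + 145.278ms (2/7)
16. 3486.683ms @ 48/7 + 145.278ms (2/7)
17. 3631.961ms @ 50/7 + 145.278ms (2/7)
18. 3777.24ms @ 52/7 + 145.278ms (2/7)
19. 3922.518ms @ 54/7 + 145.278ms (2/7)

note 6 onset = 4b = 2033.898ms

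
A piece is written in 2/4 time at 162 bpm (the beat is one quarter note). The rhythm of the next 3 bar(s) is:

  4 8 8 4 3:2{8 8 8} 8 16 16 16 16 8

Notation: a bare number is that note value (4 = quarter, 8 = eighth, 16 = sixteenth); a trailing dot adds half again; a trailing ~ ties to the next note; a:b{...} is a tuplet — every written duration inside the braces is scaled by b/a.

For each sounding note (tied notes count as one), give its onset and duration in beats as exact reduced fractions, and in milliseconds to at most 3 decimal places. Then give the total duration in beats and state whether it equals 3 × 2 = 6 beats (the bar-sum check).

1) 0.0ms=0b +370.37ms=1b
2) 370.37ms=1b +185.185ms=1/2b
3) 555.556ms=3/2b +185.185ms=1/2b
4) 740.741ms=2b +370.37ms=1b
5) 1111.111ms=3b +123.457ms=1/3b
6) 1234.568ms=10/3b +123.457ms=1/3b
7) 1358.025ms=11/3b +123.457ms=1/3b
8) 1481.481ms=4b +185.185ms=1/2b
9) 1666.667ms=9/2b +92.593ms=1/4b
10) 1759.259ms=19/4b +92.593ms=1/4b
11) 1851.852ms=5b +92.593ms=1/4b
12) 1944.444ms=21/4b +92.593ms=1/4b
13) 2037.037ms=11/2b +185.185ms=1/2b
Σ=6b of 6 (162bpm 2/4) — PASS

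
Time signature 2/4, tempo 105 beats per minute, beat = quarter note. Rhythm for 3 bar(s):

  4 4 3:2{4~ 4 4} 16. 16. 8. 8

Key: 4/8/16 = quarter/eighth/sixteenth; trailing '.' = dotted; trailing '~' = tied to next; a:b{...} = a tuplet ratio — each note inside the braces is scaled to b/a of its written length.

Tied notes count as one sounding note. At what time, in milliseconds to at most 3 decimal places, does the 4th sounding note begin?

1. 0.0ms @ 0 + 571.429ms (1)
2. 571.429ms @ 1 + 571.429ms (1)
3. 1142.857ms @ 2 + 761.905ms (4/3)
4. 1904.762ms @ 10/3 + 380.952ms (2/3)
5. 2285.714ms @ 4 + 214.286ms (3/8)
6. 2500.0ms @ 35/8 + 214.286ms (3/8)
7. 2714.286ms @ 19/4 + 428.571ms (3/4)
8. 3142.857ms @ 11/2 + 285.714ms (1/2)

note 4 onset = 10/3b = 1904.762ms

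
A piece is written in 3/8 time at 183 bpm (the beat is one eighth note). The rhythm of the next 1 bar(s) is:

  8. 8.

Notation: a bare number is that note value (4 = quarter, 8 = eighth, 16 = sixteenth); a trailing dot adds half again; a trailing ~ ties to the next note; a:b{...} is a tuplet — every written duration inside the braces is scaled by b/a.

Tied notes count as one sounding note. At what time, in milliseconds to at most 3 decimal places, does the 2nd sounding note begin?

1. 0.0ms @ 0 + 491.803ms (3/2)
2. 491.803ms @ 3/2 + 491.803ms (3/2)

note 2 onset = 3/2b = 491.803ms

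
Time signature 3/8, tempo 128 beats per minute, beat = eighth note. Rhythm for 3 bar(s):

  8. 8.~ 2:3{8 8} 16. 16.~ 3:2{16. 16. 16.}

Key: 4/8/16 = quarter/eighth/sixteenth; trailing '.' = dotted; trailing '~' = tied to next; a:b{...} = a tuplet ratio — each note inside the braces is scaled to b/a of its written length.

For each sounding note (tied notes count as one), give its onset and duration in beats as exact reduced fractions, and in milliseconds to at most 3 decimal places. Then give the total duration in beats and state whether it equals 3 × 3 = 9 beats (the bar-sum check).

1) 0.0ms=0b +703.125ms=3/2b
2) 703.125ms=3/2b +1406.25ms=3b
3) 2109.375ms=9/2b +703.125ms=3/2b
4) 2812.5ms=6b +351.562ms=3/4b
5) 3164.062ms=27/4b +585.938ms=5/4b
6) 3750.0ms=8b +234.375ms=1/2b
7) 3984.375ms=17/2b +234.375ms=1/2b
Σ=9b of 9 (128bpm 3/8) — PASS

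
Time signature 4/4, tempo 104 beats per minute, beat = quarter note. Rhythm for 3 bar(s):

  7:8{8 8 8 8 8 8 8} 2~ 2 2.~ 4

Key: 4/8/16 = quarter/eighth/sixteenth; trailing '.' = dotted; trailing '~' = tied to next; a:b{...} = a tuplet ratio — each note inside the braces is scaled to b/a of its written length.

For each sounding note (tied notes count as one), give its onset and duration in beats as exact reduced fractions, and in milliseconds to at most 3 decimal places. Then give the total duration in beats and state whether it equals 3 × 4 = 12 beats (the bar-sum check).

1) 0.0ms=0b +329.67ms=4/7b
2) 329.67ms=4/7b +329.67ms=4/7b
3) 659.341ms=8/7b +329.67ms=4/7b
4) 989.011ms=12/7b +329.67ms=4/7b
5) 1318.681ms=16/7b +329.67ms=4/7b
6) 1648.352ms=20/7b +329.67ms=4/7b
7) 1978.022ms=24/7b +329.67ms=4/7b
8) 2307.692ms=4b +2307.692ms=4b
9) 4615.385ms=8b +2307.692ms=4b
Σ=12b of 12 (104bpm 4/4) — PASS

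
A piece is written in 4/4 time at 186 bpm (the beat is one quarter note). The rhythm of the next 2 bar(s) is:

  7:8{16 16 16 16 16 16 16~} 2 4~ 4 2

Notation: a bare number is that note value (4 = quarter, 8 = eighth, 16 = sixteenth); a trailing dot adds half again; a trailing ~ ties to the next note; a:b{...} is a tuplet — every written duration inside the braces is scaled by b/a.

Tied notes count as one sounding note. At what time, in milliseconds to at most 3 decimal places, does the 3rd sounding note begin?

1. 0.0ms @ 0 + 92.166ms (2/7)
2. 92.166ms @ 2/7 + 92.166ms (2/7)
3. 184.332ms @ 4/7 + 92.166ms (2/7)
4. 276.498ms @ 6/7 + 92.166ms (2/7)
5. 368.664ms @ 8/7 + 92.166ms (2/7)
6. 460.829ms @ 10/7 + 92.166ms (2/7)
7. 552.995ms @ 12/7 + 737.327ms (16/7)
8. 1290.323ms @ 4 + 645.161ms (2)
9. 1935.484ms @ 6 + 645.161ms (2)

note 3 onset = 4/7b = 184.332ms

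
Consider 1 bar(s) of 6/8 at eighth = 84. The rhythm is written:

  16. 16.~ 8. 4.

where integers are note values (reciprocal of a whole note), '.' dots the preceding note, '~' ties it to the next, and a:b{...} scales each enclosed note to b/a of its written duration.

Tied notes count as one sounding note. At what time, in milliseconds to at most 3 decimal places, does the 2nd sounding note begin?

note 2 onset = 3/4b = 535.714ms

1. 0.0ms @ 0 + 535.714ms (3/4)
2. 535.714ms @ 3/4 + 1607.143ms (9/4)
3. 2142.857ms @ 3 + 2142.857ms (3)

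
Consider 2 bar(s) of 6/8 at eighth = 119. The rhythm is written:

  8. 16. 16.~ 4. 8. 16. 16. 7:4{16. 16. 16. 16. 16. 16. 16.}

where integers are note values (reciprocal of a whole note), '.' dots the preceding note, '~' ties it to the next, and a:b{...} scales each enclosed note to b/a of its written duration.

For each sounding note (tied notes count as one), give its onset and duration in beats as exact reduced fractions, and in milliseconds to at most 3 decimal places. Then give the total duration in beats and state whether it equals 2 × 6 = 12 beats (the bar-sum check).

1) 0.0ms=0b +756.303ms=3/2b
2) 756.303ms=3/2b +378.151ms=3/4b
3) 1134.454ms=9/4b +1890.756ms=15/4b
4) 3025.21ms=6b +756.303ms=3/2b
5) 3781.513ms=15/2b +378.151ms=3/4b
6) 4159.664ms=33/4b +378.151ms=3/4b
7) 4537.815ms=9b +216.086ms=3/7b
8) 4753.902ms=66/7b +216.086ms=3/7b
9) 4969.988ms=69/7b +216.086ms=3/7b
10) 5186.074ms=72/7b +216.086ms=3/7b
11) 5402.161ms=75/7b +216.086ms=3/7b
12) 5618.247ms=78/7b +216.086ms=3/7b
13) 5834.334ms=81/7b +216.086ms=3/7b
Σ=12b of 12 (119bpm 6/8) — PASS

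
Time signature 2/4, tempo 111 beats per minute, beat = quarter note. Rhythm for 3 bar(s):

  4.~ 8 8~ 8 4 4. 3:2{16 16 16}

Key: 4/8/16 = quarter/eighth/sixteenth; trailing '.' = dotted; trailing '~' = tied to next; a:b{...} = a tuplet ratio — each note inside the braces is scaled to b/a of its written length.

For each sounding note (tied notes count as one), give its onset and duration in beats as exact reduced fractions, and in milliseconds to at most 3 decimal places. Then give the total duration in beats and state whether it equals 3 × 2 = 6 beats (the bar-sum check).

1) 0.0ms=0b +1081.081ms=2b
2) 1081.081ms=2b +540.541ms=1b
3) 1621.622ms=3b +540.541ms=1b
4) 2162.162ms=4b +810.811ms=3/2b
5) 2972.973ms=11/2b +90.09ms=1/6b
6) 3063.063ms=17/3b +90.09ms=1/6b
7) 3153.153ms=35/6b +90.09ms=1/6b
Σ=6b of 6 (111bpm 2/4) — PASS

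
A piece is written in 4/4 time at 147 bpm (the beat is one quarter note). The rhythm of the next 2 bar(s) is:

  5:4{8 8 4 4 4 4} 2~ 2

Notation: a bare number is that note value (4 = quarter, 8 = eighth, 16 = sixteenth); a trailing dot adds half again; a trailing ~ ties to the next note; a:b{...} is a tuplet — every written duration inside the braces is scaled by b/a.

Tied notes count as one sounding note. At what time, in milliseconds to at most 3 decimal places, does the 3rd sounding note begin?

note 3 onset = 4/5b = 326.531ms

1. 0.0ms @ 0 + 163.265ms (2/5)
2. 163.265ms @ 2/5 + 163.265ms (2/5)
3. 326.531ms @ 4/5 + 326.531ms (4/5)
4. 653.061ms @ 8/5 + 326.531ms (4/5)
5. 979.592ms @ 12/5 + 326.531ms (4/5)
6. 1306.122ms @ 16/5 + 326.531ms (4/5)
7. 1632.653ms @ 4 + 1632.653ms (4)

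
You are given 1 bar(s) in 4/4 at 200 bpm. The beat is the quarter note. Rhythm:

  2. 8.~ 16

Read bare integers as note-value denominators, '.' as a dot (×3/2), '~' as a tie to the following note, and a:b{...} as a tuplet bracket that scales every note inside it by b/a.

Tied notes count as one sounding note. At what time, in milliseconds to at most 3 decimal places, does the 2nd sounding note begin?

1. 0.0ms @ 0 + 900.0ms (3)
2. 900.0ms @ 3 + 300.0ms (1)

note 2 onset = 3b = 900.0ms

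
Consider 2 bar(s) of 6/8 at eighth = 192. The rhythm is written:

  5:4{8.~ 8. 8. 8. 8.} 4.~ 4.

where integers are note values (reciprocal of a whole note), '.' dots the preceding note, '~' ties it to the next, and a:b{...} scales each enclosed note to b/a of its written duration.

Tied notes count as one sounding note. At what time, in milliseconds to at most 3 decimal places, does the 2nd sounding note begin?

note 2 onset = 12/5b = 750.0ms

1. 0.0ms @ 0 + 750.0ms (12/5)
2. 750.0ms @ 12/5 + 375.0ms (6/5)
3. 1125.0ms @ 18/5 + 375.0ms (6/5)
4. 1500.0ms @ 24/5 + 375.0ms (6/5)
5. 1875.0ms @ 6 + 1875.0ms (6)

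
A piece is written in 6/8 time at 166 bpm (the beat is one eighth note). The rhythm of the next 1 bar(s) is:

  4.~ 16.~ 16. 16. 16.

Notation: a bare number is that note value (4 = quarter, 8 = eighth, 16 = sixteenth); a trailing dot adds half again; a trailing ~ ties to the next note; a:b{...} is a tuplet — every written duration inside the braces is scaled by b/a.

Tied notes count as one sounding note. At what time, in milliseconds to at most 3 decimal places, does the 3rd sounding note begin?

note 3 onset = 21/4b = 1897.59ms

1. 0.0ms @ 0 + 1626.506ms (9/2)
2. 1626.506ms @ 9/2 + 271.084ms (3/4)
3. 1897.59ms @ 21/4 + 271.084ms (3/4)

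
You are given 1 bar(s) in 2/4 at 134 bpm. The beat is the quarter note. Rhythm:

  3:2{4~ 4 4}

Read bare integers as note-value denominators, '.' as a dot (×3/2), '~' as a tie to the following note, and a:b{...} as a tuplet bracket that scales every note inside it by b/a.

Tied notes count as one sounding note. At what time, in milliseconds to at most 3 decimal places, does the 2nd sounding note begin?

1. 0.0ms @ 0 + 597.015ms (4/3)
2. 597.015ms @ 4/3 + 298.507ms (2/3)

note 2 onset = 4/3b = 597.015ms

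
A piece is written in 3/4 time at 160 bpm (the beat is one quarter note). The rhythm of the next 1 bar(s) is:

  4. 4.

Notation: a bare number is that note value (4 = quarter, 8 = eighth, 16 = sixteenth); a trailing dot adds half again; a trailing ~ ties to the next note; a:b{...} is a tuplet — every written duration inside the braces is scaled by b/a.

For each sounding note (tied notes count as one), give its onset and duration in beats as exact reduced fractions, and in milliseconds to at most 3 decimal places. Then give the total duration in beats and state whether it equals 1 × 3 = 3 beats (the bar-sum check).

1) 0.0ms=0b +562.5ms=3/2b
2) 562.5ms=3/2b +562.5ms=3/2b
Σ=3b of 3 (160bpm 3/4) — PASS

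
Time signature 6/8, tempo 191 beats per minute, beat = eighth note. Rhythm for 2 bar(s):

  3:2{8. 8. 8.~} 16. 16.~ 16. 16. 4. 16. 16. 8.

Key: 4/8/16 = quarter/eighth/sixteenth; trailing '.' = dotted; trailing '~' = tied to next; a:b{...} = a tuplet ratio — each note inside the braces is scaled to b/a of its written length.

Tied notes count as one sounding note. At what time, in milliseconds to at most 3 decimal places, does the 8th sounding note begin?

1. 0.0ms @ 0 + 314.136ms (1)
2. 314.136ms @ 1 + 314.136ms (1)
3. 628.272ms @ 2 + 549.738ms (7/4)
4. 1178.01ms @ 15/4 + 471.204ms (3/2)
5. 1649.215ms @ 21/4 + 235.602ms (3/4)
6. 1884.817ms @ 6 + 942.408ms (3)
7. 2827.225ms @ 9 + 235.602ms (3/4)
8. 3062.827ms @ 39/4 + 235.602ms (3/4)
9. 3298.429ms @ 21/2 + 471.204ms (3/2)

note 8 onset = 39/4b = 3062.827ms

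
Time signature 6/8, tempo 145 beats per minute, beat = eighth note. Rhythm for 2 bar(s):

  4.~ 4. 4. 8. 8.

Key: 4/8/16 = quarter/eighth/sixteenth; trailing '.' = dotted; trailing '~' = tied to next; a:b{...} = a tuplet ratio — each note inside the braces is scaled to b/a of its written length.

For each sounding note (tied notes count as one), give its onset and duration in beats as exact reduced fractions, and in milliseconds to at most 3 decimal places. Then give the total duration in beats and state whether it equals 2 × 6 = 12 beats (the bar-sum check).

1) 0.0ms=0b +2482.759ms=6b
2) 2482.759ms=6b +1241.379ms=3b
3) 3724.138ms=9b +620.69ms=3/2b
4) 4344.828ms=21/2b +620.69ms=3/2b
Σ=12b of 12 (145bpm 6/8) — PASS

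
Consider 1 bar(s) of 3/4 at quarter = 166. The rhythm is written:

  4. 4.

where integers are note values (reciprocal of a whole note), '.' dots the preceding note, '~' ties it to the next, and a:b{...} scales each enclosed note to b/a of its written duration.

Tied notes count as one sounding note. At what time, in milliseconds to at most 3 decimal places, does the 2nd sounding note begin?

1. 0.0ms @ 0 + 542.169ms (3/2)
2. 542.169ms @ 3/2 + 542.169ms (3/2)

note 2 onset = 3/2b = 542.169ms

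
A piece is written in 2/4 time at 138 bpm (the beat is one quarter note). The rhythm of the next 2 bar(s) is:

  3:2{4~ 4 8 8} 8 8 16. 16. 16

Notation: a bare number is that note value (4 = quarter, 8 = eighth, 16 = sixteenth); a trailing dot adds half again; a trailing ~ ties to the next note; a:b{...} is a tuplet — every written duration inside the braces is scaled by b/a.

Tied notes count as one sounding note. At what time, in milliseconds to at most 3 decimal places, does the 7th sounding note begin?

note 7 onset = 27/8b = 1467.391ms

1. 0.0ms @ 0 + 579.71ms (4/3)
2. 579.71ms @ 4/3 + 144.928ms (1/3)
3. 724.638ms @ 5/3 + 144.928ms (1/3)
4. 869.565ms @ 2 + 217.391ms (1/2)
5. 1086.957ms @ 5/2 + 217.391ms (1/2)
6. 1304.348ms @ 3 + 163.043ms (3/8)
7. 1467.391ms @ 27/8 + 163.043ms (3/8)
8. 1630.435ms @ 15/4 + 108.696ms (1/4)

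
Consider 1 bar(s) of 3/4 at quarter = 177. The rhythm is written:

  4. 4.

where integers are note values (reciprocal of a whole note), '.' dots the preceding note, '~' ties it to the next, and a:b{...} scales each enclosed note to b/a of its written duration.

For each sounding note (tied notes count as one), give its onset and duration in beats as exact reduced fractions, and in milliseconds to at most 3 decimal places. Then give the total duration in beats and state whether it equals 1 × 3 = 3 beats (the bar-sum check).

1) 0.0ms=0b +508.475ms=3/2b
2) 508.475ms=3/2b +508.475ms=3/2b
Σ=3b of 3 (177bpm 3/4) — PASS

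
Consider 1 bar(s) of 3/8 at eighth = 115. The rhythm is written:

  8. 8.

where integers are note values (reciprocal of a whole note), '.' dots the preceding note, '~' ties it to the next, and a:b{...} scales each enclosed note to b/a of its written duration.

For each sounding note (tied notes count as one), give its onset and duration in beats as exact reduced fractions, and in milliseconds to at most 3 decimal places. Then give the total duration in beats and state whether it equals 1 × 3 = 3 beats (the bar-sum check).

1) 0.0ms=0b +782.609ms=3/2b
2) 782.609ms=3/2b +782.609ms=3/2b
Σ=3b of 3 (115bpm 3/8) — PASS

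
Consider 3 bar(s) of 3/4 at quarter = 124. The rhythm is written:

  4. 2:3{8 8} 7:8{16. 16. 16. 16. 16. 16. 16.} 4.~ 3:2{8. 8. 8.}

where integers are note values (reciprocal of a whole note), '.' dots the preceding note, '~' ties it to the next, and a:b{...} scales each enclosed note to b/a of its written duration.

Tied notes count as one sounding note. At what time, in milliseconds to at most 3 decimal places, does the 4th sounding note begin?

1. 0.0ms @ 0 + 725.806ms (3/2)
2. 725.806ms @ 3/2 + 362.903ms (3/4)
3. 1088.71ms @ 9/4 + 362.903ms (3/4)
4. 1451.613ms @ 3 + 207.373ms (3/7)
5. 1658.986ms @ 24/7 + 207.373ms (3/7)
6. 1866.359ms @ 27/7 + 207.373ms (3/7)
7. 2073.733ms @ 30/7 + 207.373ms (3/7)
8. 2281.106ms @ 33/7 + 207.373ms (3/7)
9. 2488.479ms @ 36/7 + 207.373ms (3/7)
10. 2695.853ms @ 39/7 + 207.373ms (3/7)
11. 2903.226ms @ 6 + 967.742ms (2)
12. 3870.968ms @ 8 + 241.935ms (1/2)
13. 4112.903ms @ 17/2 + 241.935ms (1/2)

note 4 onset = 3b = 1451.613ms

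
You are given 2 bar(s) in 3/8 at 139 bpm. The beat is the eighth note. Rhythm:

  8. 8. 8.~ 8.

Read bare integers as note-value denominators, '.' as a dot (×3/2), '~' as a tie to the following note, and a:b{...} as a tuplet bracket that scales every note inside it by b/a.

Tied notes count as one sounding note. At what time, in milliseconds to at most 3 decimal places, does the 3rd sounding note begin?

note 3 onset = 3b = 1294.964ms

1. 0.0ms @ 0 + 647.482ms (3/2)
2. 647.482ms @ 3/2 + 647.482ms (3/2)
3. 1294.964ms @ 3 + 1294.964ms (3)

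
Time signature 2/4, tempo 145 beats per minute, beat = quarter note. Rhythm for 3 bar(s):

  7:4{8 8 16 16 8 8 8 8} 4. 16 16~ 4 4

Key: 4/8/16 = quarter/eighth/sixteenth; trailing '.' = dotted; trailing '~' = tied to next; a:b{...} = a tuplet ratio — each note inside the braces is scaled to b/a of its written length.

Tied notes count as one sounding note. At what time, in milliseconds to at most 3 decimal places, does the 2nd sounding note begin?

1. 0.0ms @ 0 + 118.227ms (2/7)
2. 118.227ms @ 2/7 + 118.227ms (2/7)
3. 236.453ms @ 4/7 + 59.113ms (1/7)
4. 295.567ms @ 5/7 + 59.113ms (1/7)
5. 354.68ms @ 6/7 + 118.227ms (2/7)
6. 472.906ms @ 8/7 + 118.227ms (2/7)
7. 591.133ms @ 10/7 + 118.227ms (2/7)
8. 709.36ms @ 12/7 + 118.227ms (2/7)
9. 827.586ms @ 2 + 620.69ms (3/2)
10. 1448.276ms @ 7/2 + 103.448ms (1/4)
11. 1551.724ms @ 15/4 + 517.241ms (5/4)
12. 2068.966ms @ 5 + 413.793ms (1)

note 2 onset = 2/7b = 118.227ms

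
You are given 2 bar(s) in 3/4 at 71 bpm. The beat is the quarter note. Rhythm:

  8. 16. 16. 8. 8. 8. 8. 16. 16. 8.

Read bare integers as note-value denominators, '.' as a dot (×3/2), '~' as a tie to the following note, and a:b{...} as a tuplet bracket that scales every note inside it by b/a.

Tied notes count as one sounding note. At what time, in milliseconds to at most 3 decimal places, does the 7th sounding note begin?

note 7 onset = 15/4b = 3169.014ms

1. 0.0ms @ 0 + 633.803ms (3/4)
2. 633.803ms @ 3/4 + 316.901ms (3/8)
3. 950.704ms @ 9/8 + 316.901ms (3/8)
4. 1267.606ms @ 3/2 + 633.803ms (3/4)
5. 1901.408ms @ 9/4 + 633.803ms (3/4)
6. 2535.211ms @ 3 + 633.803ms (3/4)
7. 3169.014ms @ 15/4 + 633.803ms (3/4)
8. 3802.817ms @ 9/2 + 316.901ms (3/8)
9. 4119.718ms @ 39/8 + 316.901ms (3/8)
10. 4436.62ms @ 21/4 + 633.803ms (3/4)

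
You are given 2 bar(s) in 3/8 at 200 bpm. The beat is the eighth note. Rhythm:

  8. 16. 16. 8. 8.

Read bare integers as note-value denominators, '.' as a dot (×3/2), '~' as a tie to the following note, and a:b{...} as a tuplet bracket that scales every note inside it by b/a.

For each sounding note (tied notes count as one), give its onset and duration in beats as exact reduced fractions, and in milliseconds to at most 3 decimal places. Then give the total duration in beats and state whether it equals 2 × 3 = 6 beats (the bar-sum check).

1) 0.0ms=0b +450.0ms=3/2b
2) 450.0ms=3/2b +225.0ms=3/4b
3) 675.0ms=9/4b +225.0ms=3/4b
4) 900.0ms=3b +450.0ms=3/2b
5) 1350.0ms=9/2b +450.0ms=3/2b
Σ=6b of 6 (200bpm 3/8) — PASS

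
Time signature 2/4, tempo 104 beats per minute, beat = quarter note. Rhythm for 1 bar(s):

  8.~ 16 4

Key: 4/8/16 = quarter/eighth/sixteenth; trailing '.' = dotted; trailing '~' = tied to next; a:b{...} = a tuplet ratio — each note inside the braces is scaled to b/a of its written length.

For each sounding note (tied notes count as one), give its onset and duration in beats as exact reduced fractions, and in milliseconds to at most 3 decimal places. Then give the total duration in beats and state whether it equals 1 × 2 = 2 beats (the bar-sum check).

1) 0.0ms=0b +576.923ms=1b
2) 576.923ms=1b +576.923ms=1b
Σ=2b of 2 (104bpm 2/4) — PASS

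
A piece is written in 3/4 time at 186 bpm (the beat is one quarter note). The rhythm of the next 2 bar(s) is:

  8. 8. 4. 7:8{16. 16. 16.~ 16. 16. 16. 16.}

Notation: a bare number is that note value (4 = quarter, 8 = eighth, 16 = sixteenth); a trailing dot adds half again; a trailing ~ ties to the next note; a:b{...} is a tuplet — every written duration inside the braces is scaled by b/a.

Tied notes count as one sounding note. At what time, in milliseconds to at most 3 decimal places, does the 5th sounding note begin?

note 5 onset = 24/7b = 1105.991ms

1. 0.0ms @ 0 + 241.935ms (3/4)
2. 241.935ms @ 3/4 + 241.935ms (3/4)
3. 483.871ms @ 3/2 + 483.871ms (3/2)
4. 967.742ms @ 3 + 138.249ms (3/7)
5. 1105.991ms @ 24/7 + 138.249ms (3/7)
6. 1244.24ms @ 27/7 + 276.498ms (6/7)
7. 1520.737ms @ 33/7 + 138.249ms (3/7)
8. 1658.986ms @ 36/7 + 138.249ms (3/7)
9. 1797.235ms @ 39/7 + 138.249ms (3/7)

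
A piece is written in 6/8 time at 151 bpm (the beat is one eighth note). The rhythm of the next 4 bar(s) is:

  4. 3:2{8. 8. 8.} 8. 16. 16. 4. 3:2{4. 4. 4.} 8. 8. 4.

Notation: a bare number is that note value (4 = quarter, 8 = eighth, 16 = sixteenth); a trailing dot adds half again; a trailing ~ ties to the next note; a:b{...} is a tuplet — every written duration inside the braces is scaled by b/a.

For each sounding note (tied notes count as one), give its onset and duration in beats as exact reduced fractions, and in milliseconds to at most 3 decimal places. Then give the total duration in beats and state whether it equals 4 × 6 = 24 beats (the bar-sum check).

1) 0.0ms=0b +1192.053ms=3b
2) 1192.053ms=3b +397.351ms=1b
3) 1589.404ms=4b +397.351ms=1b
4) 1986.755ms=5b +397.351ms=1b
5) 2384.106ms=6b +596.026ms=3/2b
6) 2980.132ms=15/2b +298.013ms=3/4b
7) 3278.146ms=33/4b +298.013ms=3/4b
8) 3576.159ms=9b +1192.053ms=3b
9) 4768.212ms=12b +794.702ms=2b
10) 5562.914ms=14b +794.702ms=2b
11) 6357.616ms=16b +794.702ms=2b
12) 7152.318ms=18b +596.026ms=3/2b
13) 7748.344ms=39/2b +596.026ms=3/2b
14) 8344.371ms=21b +1192.053ms=3b
Σ=24b of 24 (151bpm 6/8) — PASS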